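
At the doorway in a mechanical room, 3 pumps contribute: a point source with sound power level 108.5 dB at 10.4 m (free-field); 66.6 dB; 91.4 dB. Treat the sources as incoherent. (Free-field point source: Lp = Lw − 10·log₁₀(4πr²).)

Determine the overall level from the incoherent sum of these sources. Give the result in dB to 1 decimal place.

Source at 10.4 m: Lp = 108.5 − 10·log₁₀(4π·10.4²) = 108.5 − 10·log₁₀(1359.179) = 77.2 dB.
Converting to relative power and adding: 10^(77.2/10) + 10^(66.6/10) + 10^(91.4/10) = 1.437e+09.
Combined level = 10 log₁₀(1.437e+09) = 91.6 dB.

91.6 dB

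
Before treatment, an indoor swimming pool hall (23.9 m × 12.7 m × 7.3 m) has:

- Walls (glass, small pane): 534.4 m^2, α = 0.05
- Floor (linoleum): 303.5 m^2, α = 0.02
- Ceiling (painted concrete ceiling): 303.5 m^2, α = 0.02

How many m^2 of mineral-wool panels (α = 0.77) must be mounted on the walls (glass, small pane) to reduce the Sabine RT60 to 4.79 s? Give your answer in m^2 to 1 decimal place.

A₁ = Σ Sᵢαᵢ = 534.4·0.05 + 303.5·0.02 + 303.5·0.02 = 38.860 sabins.
Required A₂ = 0.161·2215.769/4.79 = 74.476 sabins.
Absorption to add: 74.476 − 38.860 = 35.616 sabins.
Each m^2 of panel replacing the walls (glass, small pane) adds (0.77 − 0.05) = 0.72 sabins.
Area = ΔA/Δα = 35.616/0.72 = 49.5 m^2.

49.5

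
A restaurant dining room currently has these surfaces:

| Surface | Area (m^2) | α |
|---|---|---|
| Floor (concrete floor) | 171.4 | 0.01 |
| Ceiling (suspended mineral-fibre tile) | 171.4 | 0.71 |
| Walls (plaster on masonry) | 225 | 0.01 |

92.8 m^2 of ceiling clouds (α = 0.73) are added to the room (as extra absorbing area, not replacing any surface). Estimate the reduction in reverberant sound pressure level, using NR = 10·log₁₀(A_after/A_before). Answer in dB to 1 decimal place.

1.9 dB

A_before = Σ Sᵢαᵢ = 171.4*0.01 + 171.4*0.71 + 225*0.01 = 125.658 sabins.
Treatment contributes 92.8·0.73 = 67.744 sabins.
New total A_after = 193.402 sabins.
NR = 10·log₁₀(193.402/125.658) = 1.9 dB.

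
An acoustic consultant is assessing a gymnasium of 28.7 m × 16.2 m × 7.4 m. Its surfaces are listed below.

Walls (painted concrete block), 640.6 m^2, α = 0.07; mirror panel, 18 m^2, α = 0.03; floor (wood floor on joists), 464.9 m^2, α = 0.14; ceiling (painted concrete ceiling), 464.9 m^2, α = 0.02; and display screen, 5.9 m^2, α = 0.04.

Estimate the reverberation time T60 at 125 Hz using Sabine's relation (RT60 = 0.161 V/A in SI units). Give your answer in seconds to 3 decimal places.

Equivalent absorption area: A = 640.6*0.07 + 18*0.03 + 464.9*0.14 + 464.9*0.02 + 5.9*0.04 = 120.002 m^2.
Room volume: 3440.556 m³.
T = 0.161 V/A = 0.161·3440.556/120.002 = 4.616 s.

4.616 sec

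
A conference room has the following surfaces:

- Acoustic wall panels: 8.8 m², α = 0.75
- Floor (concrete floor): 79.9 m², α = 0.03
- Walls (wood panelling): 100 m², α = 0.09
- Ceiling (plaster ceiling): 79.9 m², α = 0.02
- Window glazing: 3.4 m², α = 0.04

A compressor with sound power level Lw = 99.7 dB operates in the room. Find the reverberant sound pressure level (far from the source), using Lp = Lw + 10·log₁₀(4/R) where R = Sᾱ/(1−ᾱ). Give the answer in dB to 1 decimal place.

92.4 dB

A = 19.731 sabins; S = 272.0 m².
ᾱ = 0.0725, so room constant R = A/(1−ᾱ) = 21.273 m².
Lp = 99.7 + 10·log₁₀(4/21.273) = 99.7 + (-7.26) = 92.4 dB.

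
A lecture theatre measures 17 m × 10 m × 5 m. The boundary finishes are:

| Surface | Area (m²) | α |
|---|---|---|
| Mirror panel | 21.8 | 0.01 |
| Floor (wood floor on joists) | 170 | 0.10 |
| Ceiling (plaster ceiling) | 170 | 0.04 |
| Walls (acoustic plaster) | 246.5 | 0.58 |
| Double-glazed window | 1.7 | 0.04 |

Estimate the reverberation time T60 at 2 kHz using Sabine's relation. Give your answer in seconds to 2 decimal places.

Equivalent absorption area: A = 21.8×0.01 + 170×0.10 + 170×0.04 + 246.5×0.58 + 1.7×0.04 = 167.056 m².
Volume V = 17 × 10 × 5 = 850 m³.
RT60 = 0.161 · V / A = 0.161 × 850 / 167.056 = 0.82 s.

0.82 s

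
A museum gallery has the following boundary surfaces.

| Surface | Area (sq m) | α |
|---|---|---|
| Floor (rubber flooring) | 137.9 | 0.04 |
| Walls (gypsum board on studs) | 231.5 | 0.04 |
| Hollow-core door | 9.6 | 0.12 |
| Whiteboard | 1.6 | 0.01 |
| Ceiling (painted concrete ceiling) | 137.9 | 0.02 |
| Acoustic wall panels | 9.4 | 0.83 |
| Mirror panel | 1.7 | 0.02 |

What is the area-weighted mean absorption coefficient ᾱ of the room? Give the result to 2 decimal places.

S = Σ Sᵢ = 137.9 + 231.5 + 9.6 + 1.6 + 137.9 + 9.4 + 1.7 = 529.6 sq m.
Weighted sum Σ Sα = 26.538.
ᾱ = A/S = 0.05.

0.05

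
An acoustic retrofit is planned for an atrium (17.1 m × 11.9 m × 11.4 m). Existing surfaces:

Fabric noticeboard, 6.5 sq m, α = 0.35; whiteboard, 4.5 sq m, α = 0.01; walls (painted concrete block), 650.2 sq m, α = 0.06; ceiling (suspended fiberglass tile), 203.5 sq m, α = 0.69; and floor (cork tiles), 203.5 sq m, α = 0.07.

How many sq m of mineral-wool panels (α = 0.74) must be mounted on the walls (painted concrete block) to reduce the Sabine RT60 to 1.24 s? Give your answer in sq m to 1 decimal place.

Total absorption A₁ = 6.5×0.35 + 4.5×0.01 + 650.2×0.06 + 203.5×0.69 + 203.5×0.07
  = 2.275 + 0.045 + 39.012 + 140.415 + 14.245 = 195.992 sq m sabins.
V = 2319.786 m³. Target absorption A₂ = 0.161 × 2319.786 / 1.24 = 301.198 sabins.
ΔA needed = 301.198 − 195.992 = 105.206 sabins.
Net gain per sq m: Δα = 0.74 − 0.06 = 0.68.
Area = ΔA/Δα = 105.206/0.68 = 154.7 sq m.

154.7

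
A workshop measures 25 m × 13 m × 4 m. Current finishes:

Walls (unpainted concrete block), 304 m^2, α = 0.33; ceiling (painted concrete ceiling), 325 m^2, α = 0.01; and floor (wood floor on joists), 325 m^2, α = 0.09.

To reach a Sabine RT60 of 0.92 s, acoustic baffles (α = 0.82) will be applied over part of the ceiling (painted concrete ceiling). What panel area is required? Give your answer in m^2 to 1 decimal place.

116.9

Equivalent absorption area: A₁ = 304·0.33 + 325·0.01 + 325·0.09 = 132.820 m^2.
Required A₂ = 0.161·1300/0.92 = 227.500 sabins.
Absorption to add: 227.500 − 132.820 = 94.680 sabins.
Each m^2 of panel replacing the ceiling (painted concrete ceiling) adds (0.82 − 0.01) = 0.81 sabins.
Area = ΔA/Δα = 94.680/0.81 = 116.9 m^2.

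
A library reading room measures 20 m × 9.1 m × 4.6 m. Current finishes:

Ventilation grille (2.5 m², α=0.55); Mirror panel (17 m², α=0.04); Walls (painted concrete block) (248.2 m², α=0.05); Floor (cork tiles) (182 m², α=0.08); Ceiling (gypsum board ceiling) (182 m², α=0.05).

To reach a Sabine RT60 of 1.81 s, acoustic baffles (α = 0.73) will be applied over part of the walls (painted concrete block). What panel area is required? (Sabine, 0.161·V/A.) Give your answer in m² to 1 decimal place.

Equivalent absorption area: A₁ = 2.5×0.55 + 17×0.04 + 248.2×0.05 + 182×0.08 + 182×0.05 = 38.125 m².
V = 837.2 m³. Target absorption A₂ = 0.161 × 837.2 / 1.81 = 74.469 sabins.
Absorption to add: 74.469 − 38.125 = 36.344 sabins.
Each m² of panel replacing the walls (painted concrete block) adds (0.73 − 0.05) = 0.68 sabins.
Panel area = 36.344 / 0.68 = 53.4 m².

53.4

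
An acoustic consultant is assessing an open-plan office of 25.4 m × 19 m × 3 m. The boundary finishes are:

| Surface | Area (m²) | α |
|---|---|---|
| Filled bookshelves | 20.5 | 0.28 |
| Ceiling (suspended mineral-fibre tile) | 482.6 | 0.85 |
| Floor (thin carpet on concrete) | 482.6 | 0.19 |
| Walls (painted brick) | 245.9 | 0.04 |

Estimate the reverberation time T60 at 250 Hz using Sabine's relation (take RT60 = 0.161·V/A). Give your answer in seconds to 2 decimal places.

Summing Sᵢαᵢ: 5.740 + 410.210 + 91.694 + 9.836 → A = 517.480 sabins.
V = 25.4·19·3 = 1447.8 m³.
Sabine: RT60 = 0.161 × 1447.8 / 517.480 = 0.45 s.

0.45 seconds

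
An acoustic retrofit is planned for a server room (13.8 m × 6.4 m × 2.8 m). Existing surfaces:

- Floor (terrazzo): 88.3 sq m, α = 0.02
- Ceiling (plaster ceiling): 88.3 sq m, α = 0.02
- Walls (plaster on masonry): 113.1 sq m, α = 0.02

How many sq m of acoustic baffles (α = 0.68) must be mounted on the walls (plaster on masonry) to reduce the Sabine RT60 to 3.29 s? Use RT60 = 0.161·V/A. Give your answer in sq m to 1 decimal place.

9.6

Total absorption A₁ = 88.3·0.02 + 88.3·0.02 + 113.1·0.02
  = 1.766 + 1.766 + 2.262 = 5.794 sq m sabins.
Required A₂ = 0.161·247.296/3.29 = 12.102 sabins.
Absorption to add: 12.102 − 5.794 = 6.308 sabins.
Net gain per sq m: Δα = 0.68 − 0.02 = 0.66.
Panel area = 6.308 / 0.66 = 9.6 sq m.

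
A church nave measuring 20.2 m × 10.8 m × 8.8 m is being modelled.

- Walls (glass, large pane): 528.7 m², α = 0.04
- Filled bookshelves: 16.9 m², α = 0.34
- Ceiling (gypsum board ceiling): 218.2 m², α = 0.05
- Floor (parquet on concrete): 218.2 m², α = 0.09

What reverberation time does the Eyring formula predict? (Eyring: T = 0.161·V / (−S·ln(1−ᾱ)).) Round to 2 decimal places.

S = Σ Sᵢ = 982.0 m².
Absorption A = 528.7×0.04 + 16.9×0.34 + 218.2×0.05 + 218.2×0.09 = 57.442 sabins.
ᾱ = 57.442 / 982.0 = 0.0585.
Eyring denominator: −S ln(1−ᾱ) = 59.196.
V = 20.2 × 10.8 × 8.8 = 1919.808 m³.
RT60 = 0.161 × 1919.808 / 59.196 = 5.22 s.

5.22 s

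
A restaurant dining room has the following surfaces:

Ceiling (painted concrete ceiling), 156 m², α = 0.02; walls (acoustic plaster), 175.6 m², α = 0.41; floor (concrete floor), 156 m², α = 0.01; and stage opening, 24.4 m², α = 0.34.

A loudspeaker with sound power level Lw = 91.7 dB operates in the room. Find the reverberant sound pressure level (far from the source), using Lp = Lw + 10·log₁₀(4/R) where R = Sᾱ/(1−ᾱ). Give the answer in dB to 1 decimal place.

77.6 dB

Σ(Sᵢαᵢ) = 156×0.02 + 175.6×0.41 + 156×0.01 + 24.4×0.34 = 84.972; total area S = 512.0 m².
ᾱ = 84.972/512.0 = 0.1660; R = Sᾱ/(1−ᾱ) = 84.972/(1−0.1660) = 101.885 m².
Lp = Lw + 10 log₁₀(4/R) = 91.7 -14.06 = 77.6 dB.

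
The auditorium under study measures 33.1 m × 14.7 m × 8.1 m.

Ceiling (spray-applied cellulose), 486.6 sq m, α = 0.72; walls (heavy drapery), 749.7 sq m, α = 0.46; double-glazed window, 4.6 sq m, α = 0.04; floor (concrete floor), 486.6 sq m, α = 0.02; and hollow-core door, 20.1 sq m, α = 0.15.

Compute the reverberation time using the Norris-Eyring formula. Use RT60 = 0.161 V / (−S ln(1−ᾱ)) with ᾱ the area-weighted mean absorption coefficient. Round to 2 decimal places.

Total surface area S = 486.6 + 749.7 + 4.6 + 486.6 + 20.1 = 1747.6 sq m.
Σ(Sᵢαᵢ) = 486.6×0.72 + 749.7×0.46 + 4.6×0.04 + 486.6×0.02 + 20.1×0.15 = 708.145.
Mean coefficient ᾱ = A/S = 0.4052.
−S·ln(1−ᾱ) = −1747.6 × ln(1 − 0.4052) = 907.931.
V = 33.1 × 14.7 × 8.1 = 3941.217 m³.
T = 0.161·V/[−S·ln(1−ᾱ)] = 0.161·3941.217/907.931 = 0.70 s.

0.70 sec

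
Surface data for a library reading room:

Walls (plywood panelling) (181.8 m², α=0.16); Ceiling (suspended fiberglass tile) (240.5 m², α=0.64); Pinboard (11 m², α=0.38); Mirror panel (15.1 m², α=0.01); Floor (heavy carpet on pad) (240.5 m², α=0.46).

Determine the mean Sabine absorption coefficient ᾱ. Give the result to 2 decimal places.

S = Σ Sᵢ = 181.8 + 240.5 + 11 + 15.1 + 240.5 = 688.9 m².
Weighted sum Σ Sα = 297.969.
ᾱ = 297.969 / 688.9 = 0.43.

0.43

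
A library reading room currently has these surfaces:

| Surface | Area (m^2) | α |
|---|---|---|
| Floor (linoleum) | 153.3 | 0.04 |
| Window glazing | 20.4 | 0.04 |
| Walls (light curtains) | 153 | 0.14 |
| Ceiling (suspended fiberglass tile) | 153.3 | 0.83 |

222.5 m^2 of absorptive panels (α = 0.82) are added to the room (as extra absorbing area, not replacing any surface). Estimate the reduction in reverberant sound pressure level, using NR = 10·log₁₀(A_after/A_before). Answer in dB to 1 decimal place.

Equivalent absorption area: A_before = 153.3·0.04 + 20.4·0.04 + 153·0.14 + 153.3·0.83 = 155.607 m^2.
Added absorption = 222.5 × 0.82 = 182.450 sabins.
New total A_after = 338.057 sabins.
NR = 10·log₁₀(338.057/155.607) = 3.4 dB.

3.4 dB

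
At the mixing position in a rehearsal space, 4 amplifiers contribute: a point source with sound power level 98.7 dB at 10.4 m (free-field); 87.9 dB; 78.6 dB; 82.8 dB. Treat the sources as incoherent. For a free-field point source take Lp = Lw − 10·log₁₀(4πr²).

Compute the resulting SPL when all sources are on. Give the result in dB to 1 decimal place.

Source at 10.4 m: Lp = 98.7 − 10·log₁₀(4π·10.4²) = 98.7 − 10·log₁₀(1359.179) = 67.4 dB.
Sum in the linear (power) domain: Σ 10^(Lᵢ/10) = 10^(67.4/10) + 10^(87.9/10) + 10^(78.6/10) + 10^(82.8/10) = 8.851e+08.
Combined level = 10 log₁₀(8.851e+08) = 89.5 dB.

89.5 dB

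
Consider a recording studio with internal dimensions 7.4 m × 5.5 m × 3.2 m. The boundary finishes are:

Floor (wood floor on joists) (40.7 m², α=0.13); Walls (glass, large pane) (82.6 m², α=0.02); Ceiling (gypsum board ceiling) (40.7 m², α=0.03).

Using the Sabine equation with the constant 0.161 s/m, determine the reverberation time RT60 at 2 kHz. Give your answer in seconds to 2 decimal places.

Total absorption A = 40.7·0.13 + 82.6·0.02 + 40.7·0.03
  = 5.291 + 1.652 + 1.221 = 8.164 m² sabins.
Volume V = 7.4 × 5.5 × 3.2 = 130.24 m³.
T = 0.161 V/A = 0.161·130.24/8.164 = 2.57 s.

2.57 sec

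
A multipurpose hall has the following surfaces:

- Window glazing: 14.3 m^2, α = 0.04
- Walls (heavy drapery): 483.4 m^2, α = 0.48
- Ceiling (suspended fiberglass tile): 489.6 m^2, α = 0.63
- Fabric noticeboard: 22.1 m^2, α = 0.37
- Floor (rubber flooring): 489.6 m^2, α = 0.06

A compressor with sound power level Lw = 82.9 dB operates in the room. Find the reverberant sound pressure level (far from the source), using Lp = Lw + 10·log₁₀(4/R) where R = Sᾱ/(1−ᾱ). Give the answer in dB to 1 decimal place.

A = 578.605 sabins; S = 1499.0 m^2.
ᾱ = 0.3860, so room constant R = A/(1−ᾱ) = 942.353 m^2.
Lp = Lw + 10 log₁₀(4/R) = 82.9 -23.72 = 59.2 dB.

59.2 dB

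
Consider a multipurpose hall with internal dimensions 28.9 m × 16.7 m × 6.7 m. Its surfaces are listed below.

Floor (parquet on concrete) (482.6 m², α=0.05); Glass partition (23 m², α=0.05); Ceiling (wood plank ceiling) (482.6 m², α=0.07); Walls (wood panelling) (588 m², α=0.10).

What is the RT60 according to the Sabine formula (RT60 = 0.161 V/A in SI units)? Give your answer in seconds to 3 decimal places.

4.417 sec

Summing Sᵢαᵢ: 24.130 + 1.150 + 33.782 + 58.800 → A = 117.862 sabins.
V = 28.9·16.7·6.7 = 3233.621 m³.
Sabine: RT60 = 0.161 × 3233.621 / 117.862 = 4.417 s.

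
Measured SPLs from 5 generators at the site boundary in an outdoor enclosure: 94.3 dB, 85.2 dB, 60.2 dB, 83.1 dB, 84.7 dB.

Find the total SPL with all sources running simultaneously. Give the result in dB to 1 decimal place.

95.5 dB

Sum in the linear (power) domain: Σ 10^(Lᵢ/10) = 10^(94.3/10) + 10^(85.2/10) + 10^(60.2/10) + 10^(83.1/10) + 10^(84.7/10) = 3.523e+09.
Back to dB: 10·log₁₀ Σ = 95.5 dB.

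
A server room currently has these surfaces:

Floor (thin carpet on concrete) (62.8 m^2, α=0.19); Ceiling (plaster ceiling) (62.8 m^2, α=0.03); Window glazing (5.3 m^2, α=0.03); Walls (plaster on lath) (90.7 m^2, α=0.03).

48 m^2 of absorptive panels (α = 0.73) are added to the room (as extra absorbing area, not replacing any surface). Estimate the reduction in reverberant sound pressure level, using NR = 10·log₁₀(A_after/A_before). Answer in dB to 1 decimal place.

4.9 dB

Summing Sᵢαᵢ: 11.932 + 1.884 + 0.159 + 2.721 → A_before = 16.696 sabins.
Treatment contributes 48·0.73 = 35.040 sabins.
New total A_after = 51.736 sabins.
Reduction = 10 log₁₀(A_after/A_before) = 10 log₁₀(3.0987) = 4.9 dB.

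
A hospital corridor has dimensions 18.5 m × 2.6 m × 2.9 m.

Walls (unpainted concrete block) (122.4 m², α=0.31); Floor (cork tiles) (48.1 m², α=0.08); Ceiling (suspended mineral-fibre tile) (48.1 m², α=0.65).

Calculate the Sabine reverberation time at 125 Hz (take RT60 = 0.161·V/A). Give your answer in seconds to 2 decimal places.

0.31 seconds

Summing Sᵢαᵢ: 37.944 + 3.848 + 31.265 → A = 73.057 sabins.
Room volume: 139.49 m³.
T = 0.161 V/A = 0.161·139.49/73.057 = 0.31 s.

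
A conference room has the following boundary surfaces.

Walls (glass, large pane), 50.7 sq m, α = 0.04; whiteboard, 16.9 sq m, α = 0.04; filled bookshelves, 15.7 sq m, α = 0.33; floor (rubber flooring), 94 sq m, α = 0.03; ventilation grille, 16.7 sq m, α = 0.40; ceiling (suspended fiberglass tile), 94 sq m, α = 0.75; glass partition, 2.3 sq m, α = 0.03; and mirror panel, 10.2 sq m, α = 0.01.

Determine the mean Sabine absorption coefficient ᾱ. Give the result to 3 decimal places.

0.293

Total surface area S = 300.5 sq m.
A = 50.7*0.04 + 16.9*0.04 + 15.7*0.33 + 94*0.03 + 16.7*0.40 + 94*0.75 + 2.3*0.03 + 10.2*0.01 = 88.056 sabins.
ᾱ = 88.056 / 300.5 = 0.293.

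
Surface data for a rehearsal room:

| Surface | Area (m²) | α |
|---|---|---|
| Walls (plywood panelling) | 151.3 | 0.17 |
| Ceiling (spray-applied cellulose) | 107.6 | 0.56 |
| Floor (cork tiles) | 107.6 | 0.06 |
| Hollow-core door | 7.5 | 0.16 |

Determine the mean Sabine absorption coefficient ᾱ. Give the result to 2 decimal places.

Total surface area S = 374.0 m².
Weighted sum Σ Sα = 93.633.
ᾱ = 93.633 / 374.0 = 0.25.

0.25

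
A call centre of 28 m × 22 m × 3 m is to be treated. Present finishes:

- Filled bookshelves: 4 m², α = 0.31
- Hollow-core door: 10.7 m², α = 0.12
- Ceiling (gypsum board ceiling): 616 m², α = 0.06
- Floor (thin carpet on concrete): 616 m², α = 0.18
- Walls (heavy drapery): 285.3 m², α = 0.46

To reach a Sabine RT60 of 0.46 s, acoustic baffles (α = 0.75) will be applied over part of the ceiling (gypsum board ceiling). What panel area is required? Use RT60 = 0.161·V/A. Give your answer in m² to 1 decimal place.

Equivalent absorption area: A₁ = 4·0.31 + 10.7·0.12 + 616·0.06 + 616·0.18 + 285.3·0.46 = 281.602 m².
Required A₂ = 0.161·1848/0.46 = 646.800 sabins.
ΔA needed = 646.800 − 281.602 = 365.198 sabins.
Net gain per m²: Δα = 0.75 − 0.06 = 0.69.
Panel area = 365.198 / 0.69 = 529.3 m².

529.3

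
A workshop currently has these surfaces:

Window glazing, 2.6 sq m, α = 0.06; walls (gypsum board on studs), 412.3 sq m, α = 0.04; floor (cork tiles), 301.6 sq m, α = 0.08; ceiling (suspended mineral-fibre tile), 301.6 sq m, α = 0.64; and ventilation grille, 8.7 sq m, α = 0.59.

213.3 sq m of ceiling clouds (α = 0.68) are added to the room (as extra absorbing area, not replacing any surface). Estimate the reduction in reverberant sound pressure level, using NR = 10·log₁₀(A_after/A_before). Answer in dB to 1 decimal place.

2.1 dB

Total absorption A_before = 2.6*0.06 + 412.3*0.04 + 301.6*0.08 + 301.6*0.64 + 8.7*0.59
  = 0.156 + 16.492 + 24.128 + 193.024 + 5.133 = 238.933 sq m sabins.
Added absorption = 213.3 × 0.68 = 145.044 sabins.
New total A_after = 383.977 sabins.
NR = 10·log₁₀(383.977/238.933) = 2.1 dB.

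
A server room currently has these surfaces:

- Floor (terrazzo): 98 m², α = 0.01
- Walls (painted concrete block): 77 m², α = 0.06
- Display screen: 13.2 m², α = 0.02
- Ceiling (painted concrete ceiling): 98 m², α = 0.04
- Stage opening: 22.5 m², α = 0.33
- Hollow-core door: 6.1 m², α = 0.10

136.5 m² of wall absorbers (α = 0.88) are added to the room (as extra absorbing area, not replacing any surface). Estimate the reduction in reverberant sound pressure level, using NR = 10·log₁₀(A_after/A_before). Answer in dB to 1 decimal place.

A_before = Σ Sᵢαᵢ = 98×0.01 + 77×0.06 + 13.2×0.02 + 98×0.04 + 22.5×0.33 + 6.1×0.10 = 17.819 sabins.
Added absorption = 136.5 × 0.88 = 120.120 sabins.
A_after = 17.819 + 120.120 = 137.939 sabins.
NR = 10·log₁₀(137.939/17.819) = 8.9 dB.

8.9 dB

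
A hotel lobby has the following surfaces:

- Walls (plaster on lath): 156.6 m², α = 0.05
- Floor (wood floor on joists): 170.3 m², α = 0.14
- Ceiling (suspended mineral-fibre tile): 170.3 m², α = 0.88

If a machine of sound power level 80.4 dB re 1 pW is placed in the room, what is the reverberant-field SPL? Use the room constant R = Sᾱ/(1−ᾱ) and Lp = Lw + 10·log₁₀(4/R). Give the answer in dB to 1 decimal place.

61.9 dB

A = 181.536 sabins; S = 497.2 m².
ᾱ = 181.536/497.2 = 0.3651; R = Sᾱ/(1−ᾱ) = 181.536/(1−0.3651) = 285.928 m².
Lp = 80.4 + 10·log₁₀(4/285.928) = 80.4 + (-18.54) = 61.9 dB.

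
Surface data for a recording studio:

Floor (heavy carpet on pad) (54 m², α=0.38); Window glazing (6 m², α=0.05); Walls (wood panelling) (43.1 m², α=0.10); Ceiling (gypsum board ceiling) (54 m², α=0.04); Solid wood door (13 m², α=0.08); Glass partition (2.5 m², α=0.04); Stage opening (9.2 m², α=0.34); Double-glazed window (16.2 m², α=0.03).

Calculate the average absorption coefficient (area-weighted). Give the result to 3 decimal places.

0.162

S = Σ Sᵢ = 54 + 6 + 43.1 + 54 + 13 + 2.5 + 9.2 + 16.2 = 198.0 m².
Weighted sum Σ Sα = 32.044.
ᾱ = A/S = 0.162.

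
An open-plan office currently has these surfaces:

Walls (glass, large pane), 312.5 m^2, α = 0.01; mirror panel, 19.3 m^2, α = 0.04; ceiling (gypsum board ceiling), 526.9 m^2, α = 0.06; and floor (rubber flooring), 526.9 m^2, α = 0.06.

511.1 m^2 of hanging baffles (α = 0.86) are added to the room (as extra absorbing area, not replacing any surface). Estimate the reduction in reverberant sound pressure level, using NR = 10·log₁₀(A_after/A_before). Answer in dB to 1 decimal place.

Total absorption A_before = 312.5×0.01 + 19.3×0.04 + 526.9×0.06 + 526.9×0.06
  = 3.125 + 0.772 + 31.614 + 31.614 = 67.125 m^2 sabins.
Added absorption = 511.1 × 0.86 = 439.546 sabins.
A_after = 67.125 + 439.546 = 506.671 sabins.
Reduction = 10 log₁₀(A_after/A_before) = 10 log₁₀(7.5482) = 8.8 dB.

8.8 dB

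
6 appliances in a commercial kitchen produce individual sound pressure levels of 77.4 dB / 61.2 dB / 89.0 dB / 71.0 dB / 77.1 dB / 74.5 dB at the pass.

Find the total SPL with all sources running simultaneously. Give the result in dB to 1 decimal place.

Converting to relative power and adding: 10^(77.4/10) + 10^(61.2/10) + 10^(89.0/10) + 10^(71.0/10) + 10^(77.1/10) + 10^(74.5/10) = 9.427e+08.
L_total = 10·log₁₀(9.427e+08) = 89.7 dB.

89.7 dB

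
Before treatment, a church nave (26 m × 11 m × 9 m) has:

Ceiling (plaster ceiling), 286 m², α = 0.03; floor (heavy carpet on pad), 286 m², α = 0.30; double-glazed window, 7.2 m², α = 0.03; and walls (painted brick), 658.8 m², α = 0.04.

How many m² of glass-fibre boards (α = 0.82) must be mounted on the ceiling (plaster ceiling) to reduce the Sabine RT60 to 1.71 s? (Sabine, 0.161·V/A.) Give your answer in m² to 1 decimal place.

Summing Sᵢαᵢ: 8.580 + 85.800 + 0.216 + 26.352 → A₁ = 120.948 sabins.
V = 2574 m³. Target absorption A₂ = 0.161 × 2574 / 1.71 = 242.347 sabins.
ΔA needed = 242.347 − 120.948 = 121.399 sabins.
Each m² of panel replacing the ceiling (plaster ceiling) adds (0.82 − 0.03) = 0.79 sabins.
Panel area = 121.399 / 0.79 = 153.7 m².

153.7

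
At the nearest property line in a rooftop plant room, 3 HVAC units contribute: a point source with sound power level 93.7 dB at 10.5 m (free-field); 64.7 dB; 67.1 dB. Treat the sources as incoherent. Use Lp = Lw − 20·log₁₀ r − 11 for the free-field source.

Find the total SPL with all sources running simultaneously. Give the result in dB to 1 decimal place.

Source at 10.5 m: Lp = 93.7 − 20·log₁₀(10.5) − 11 = 62.3 dB.
Σ 10^(Lᵢ/10) = 9.778e+06.
Back to dB: 10·log₁₀ Σ = 69.9 dB.

69.9 dB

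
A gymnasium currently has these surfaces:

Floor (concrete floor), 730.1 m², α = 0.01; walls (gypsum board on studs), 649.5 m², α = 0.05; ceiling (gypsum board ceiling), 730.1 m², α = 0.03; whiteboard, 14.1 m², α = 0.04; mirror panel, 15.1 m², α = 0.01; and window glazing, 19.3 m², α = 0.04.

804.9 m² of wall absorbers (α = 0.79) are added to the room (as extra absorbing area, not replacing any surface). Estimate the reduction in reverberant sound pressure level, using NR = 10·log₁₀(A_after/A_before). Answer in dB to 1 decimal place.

Total absorption A_before = 730.1*0.01 + 649.5*0.05 + 730.1*0.03 + 14.1*0.04 + 15.1*0.01 + 19.3*0.04
  = 7.301 + 32.475 + 21.903 + 0.564 + 0.151 + 0.772 = 63.166 m² sabins.
Treatment contributes 804.9·0.79 = 635.871 sabins.
New total A_after = 699.037 sabins.
NR = 10·log₁₀(699.037/63.166) = 10.4 dB.

10.4 dB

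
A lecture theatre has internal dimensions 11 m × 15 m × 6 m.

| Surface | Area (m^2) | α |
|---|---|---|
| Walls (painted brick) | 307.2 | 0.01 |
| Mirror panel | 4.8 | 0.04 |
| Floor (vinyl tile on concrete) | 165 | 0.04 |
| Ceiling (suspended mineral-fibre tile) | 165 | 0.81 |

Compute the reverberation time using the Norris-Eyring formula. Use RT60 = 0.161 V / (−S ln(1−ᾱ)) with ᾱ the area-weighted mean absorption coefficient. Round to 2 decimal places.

S = Σ Sᵢ = 642.0 m^2.
Absorption A = 307.2·0.01 + 4.8·0.04 + 165·0.04 + 165·0.81 = 143.514 sabins.
ᾱ = 143.514 / 642.0 = 0.2235.
Eyring denominator: −S ln(1−ᾱ) = 162.399.
V = 11 × 15 × 6 = 990 m³.
T = 0.161·V/[−S·ln(1−ᾱ)] = 0.161·990/162.399 = 0.98 s.

0.98 sec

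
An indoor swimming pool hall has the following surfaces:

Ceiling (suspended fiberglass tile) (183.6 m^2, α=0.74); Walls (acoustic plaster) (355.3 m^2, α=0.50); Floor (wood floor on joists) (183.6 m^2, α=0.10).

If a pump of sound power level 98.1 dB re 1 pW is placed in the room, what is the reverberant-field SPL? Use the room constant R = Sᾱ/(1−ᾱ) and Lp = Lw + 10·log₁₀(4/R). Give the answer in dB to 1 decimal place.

Σ(Sᵢαᵢ) = 183.6×0.74 + 355.3×0.50 + 183.6×0.10 = 331.874; total area S = 722.5 m^2.
ᾱ = 331.874/722.5 = 0.4593; R = Sᾱ/(1−ᾱ) = 331.874/(1−0.4593) = 613.786 m^2.
Lp = 98.1 + 10·log₁₀(4/613.786) = 98.1 + (-21.86) = 76.2 dB.

76.2 dB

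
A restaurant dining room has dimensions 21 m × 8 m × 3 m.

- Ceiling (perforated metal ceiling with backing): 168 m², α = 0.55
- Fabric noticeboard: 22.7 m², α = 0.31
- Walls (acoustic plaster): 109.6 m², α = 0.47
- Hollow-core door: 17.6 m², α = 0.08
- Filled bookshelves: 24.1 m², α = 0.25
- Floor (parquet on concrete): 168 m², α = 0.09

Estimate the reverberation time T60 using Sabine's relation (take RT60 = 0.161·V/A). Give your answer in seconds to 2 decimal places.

0.47 sec

Summing Sᵢαᵢ: 92.400 + 7.037 + 51.512 + 1.408 + 6.025 + 15.120 → A = 173.502 sabins.
V = 21·8·3 = 504 m³.
T = 0.161 V/A = 0.161·504/173.502 = 0.47 s.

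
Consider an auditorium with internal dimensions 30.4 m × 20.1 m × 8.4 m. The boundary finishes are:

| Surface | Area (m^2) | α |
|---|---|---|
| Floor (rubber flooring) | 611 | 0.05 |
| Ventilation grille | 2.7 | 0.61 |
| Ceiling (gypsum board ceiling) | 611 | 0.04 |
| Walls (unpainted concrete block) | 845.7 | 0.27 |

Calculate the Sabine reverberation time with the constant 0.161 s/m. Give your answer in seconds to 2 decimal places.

A = Σ Sᵢαᵢ = 611×0.05 + 2.7×0.61 + 611×0.04 + 845.7×0.27 = 284.976 sabins.
Volume V = 30.4 × 20.1 × 8.4 = 5132.736 m³.
Sabine: RT60 = 0.161 × 5132.736 / 284.976 = 2.90 s.

2.90 s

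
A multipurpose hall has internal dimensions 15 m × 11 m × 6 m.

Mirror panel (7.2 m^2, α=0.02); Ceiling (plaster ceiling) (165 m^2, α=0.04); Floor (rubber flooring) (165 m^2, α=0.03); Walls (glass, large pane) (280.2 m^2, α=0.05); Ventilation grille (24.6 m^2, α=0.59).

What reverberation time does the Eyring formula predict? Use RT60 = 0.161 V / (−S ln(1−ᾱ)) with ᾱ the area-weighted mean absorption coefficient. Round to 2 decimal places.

3.84 s

S = Σ Sᵢ = 642.0 m^2.
Absorption A = 7.2×0.02 + 165×0.04 + 165×0.03 + 280.2×0.05 + 24.6×0.59 = 40.218 sabins.
Mean coefficient ᾱ = A/S = 0.0626.
Eyring denominator: −S ln(1−ᾱ) = 41.502.
V = 15 × 11 × 6 = 990 m³.
T = 0.161·V/[−S·ln(1−ᾱ)] = 0.161·990/41.502 = 3.84 s.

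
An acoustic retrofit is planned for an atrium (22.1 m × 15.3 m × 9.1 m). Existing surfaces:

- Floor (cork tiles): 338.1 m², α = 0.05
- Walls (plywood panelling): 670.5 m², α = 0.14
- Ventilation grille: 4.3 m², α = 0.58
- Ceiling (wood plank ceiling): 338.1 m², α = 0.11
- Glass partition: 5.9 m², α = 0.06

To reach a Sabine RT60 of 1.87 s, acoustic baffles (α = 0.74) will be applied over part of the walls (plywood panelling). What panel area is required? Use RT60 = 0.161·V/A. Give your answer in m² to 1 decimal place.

Equivalent absorption area: A₁ = 338.1*0.05 + 670.5*0.14 + 4.3*0.58 + 338.1*0.11 + 5.9*0.06 = 150.814 m².
Required A₂ = 0.161·3076.983/1.87 = 264.917 sabins.
Absorption to add: 264.917 − 150.814 = 114.103 sabins.
Each m² of panel replacing the walls (plywood panelling) adds (0.74 − 0.14) = 0.60 sabins.
Area = ΔA/Δα = 114.103/0.60 = 190.2 m².

190.2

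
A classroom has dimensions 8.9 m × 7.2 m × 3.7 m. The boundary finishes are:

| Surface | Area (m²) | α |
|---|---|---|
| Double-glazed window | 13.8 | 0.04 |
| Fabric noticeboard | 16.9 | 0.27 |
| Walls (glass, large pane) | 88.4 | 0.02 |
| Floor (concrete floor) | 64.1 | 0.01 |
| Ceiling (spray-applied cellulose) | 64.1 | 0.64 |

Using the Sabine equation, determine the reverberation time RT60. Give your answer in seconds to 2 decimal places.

0.79 s

Total absorption A = 13.8·0.04 + 16.9·0.27 + 88.4·0.02 + 64.1·0.01 + 64.1·0.64
  = 0.552 + 4.563 + 1.768 + 0.641 + 41.024 = 48.548 m² sabins.
V = 8.9·7.2·3.7 = 237.096 m³.
RT60 = 0.161 · V / A = 0.161 × 237.096 / 48.548 = 0.79 s.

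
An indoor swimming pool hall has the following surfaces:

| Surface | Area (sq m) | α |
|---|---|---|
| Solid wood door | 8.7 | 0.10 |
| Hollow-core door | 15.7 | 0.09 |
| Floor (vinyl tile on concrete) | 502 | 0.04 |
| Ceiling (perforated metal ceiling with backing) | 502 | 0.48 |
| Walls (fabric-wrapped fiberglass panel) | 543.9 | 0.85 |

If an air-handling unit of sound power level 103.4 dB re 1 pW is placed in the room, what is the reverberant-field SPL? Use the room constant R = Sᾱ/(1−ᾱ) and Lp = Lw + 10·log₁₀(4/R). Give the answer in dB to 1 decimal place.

Σ(Sᵢαᵢ) = 8.7×0.10 + 15.7×0.09 + 502×0.04 + 502×0.48 + 543.9×0.85 = 725.638; total area S = 1572.3 sq m.
ᾱ = 0.4615, so room constant R = A/(1−ᾱ) = 1347.517 sq m.
Lp = Lw + 10 log₁₀(4/R) = 103.4 -25.27 = 78.1 dB.

78.1 dB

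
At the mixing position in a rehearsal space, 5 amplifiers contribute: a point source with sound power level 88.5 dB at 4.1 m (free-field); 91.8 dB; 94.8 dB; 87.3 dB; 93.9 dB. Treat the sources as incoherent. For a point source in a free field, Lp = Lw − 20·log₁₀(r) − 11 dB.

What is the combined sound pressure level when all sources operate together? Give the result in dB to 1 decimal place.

Source at 4.1 m: Lp = 88.5 − 20·log₁₀(4.1) − 11 = 65.2 dB.
Σ 10^(Lᵢ/10) = 7.529e+09.
L_total = 10·log₁₀(7.529e+09) = 98.8 dB.

98.8 dB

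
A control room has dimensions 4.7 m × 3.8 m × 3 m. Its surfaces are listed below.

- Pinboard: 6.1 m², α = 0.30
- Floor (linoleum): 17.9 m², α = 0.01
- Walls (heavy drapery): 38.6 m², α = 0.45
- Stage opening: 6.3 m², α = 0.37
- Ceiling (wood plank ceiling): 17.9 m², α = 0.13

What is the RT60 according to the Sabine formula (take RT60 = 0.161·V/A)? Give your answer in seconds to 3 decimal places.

0.359 seconds

Total absorption A = 6.1*0.30 + 17.9*0.01 + 38.6*0.45 + 6.3*0.37 + 17.9*0.13
  = 1.830 + 0.179 + 17.370 + 2.331 + 2.327 = 24.037 m² sabins.
V = 4.7·3.8·3 = 53.58 m³.
T = 0.161 V/A = 0.161·53.58/24.037 = 0.359 s.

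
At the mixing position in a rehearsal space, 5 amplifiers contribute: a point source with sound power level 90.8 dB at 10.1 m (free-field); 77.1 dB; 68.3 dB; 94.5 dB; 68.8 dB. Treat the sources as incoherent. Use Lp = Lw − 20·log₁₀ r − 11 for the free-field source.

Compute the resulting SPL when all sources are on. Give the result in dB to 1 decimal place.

94.6 dB

Source at 10.1 m: Lp = 90.8 − 20·log₁₀(10.1) − 11 = 59.7 dB.
Sum in the linear (power) domain: Σ 10^(Lᵢ/10) = 10^(59.7/10) + 10^(77.1/10) + 10^(68.3/10) + 10^(94.5/10) + 10^(68.8/10) = 2.885e+09.
Combined level = 10 log₁₀(2.885e+09) = 94.6 dB.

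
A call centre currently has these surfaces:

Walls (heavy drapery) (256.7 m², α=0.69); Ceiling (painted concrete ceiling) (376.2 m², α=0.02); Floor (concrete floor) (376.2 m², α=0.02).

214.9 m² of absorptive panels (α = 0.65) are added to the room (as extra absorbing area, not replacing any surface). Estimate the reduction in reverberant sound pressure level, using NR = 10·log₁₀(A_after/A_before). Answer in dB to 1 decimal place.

Total absorption A_before = 256.7·0.69 + 376.2·0.02 + 376.2·0.02
  = 177.123 + 7.524 + 7.524 = 192.171 m² sabins.
Treatment contributes 214.9·0.65 = 139.685 sabins.
A_after = 192.171 + 139.685 = 331.856 sabins.
NR = 10·log₁₀(331.856/192.171) = 2.4 dB.

2.4 dB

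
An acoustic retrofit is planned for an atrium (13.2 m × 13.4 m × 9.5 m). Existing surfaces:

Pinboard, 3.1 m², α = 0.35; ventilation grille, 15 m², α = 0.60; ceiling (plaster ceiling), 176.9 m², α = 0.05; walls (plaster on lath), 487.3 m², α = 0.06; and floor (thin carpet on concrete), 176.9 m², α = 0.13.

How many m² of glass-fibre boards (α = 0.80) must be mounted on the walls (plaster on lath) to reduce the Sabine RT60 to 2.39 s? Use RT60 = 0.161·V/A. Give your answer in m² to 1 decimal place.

56.8

A₁ = Σ Sᵢαᵢ = 3.1×0.35 + 15×0.60 + 176.9×0.05 + 487.3×0.06 + 176.9×0.13 = 71.165 sabins.
V = 1680.36 m³. Target absorption A₂ = 0.161 × 1680.36 / 2.39 = 113.196 sabins.
ΔA needed = 113.196 − 71.165 = 42.031 sabins.
Each m² of panel replacing the walls (plaster on lath) adds (0.80 − 0.06) = 0.74 sabins.
Area = ΔA/Δα = 42.031/0.74 = 56.8 m².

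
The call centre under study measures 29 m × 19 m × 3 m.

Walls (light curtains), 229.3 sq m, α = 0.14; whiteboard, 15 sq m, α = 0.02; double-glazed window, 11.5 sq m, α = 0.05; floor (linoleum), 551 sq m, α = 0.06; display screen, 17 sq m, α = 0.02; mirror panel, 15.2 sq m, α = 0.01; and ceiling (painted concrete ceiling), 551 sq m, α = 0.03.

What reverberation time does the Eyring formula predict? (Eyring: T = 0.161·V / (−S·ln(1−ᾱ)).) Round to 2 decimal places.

Total surface area S = 229.3 + 15 + 11.5 + 551 + 17 + 15.2 + 551 = 1390.0 sq m.
Absorption A = 229.3·0.14 + 15·0.02 + 11.5·0.05 + 551·0.06 + 17·0.02 + 15.2·0.01 + 551·0.03 = 83.059 sabins.
Mean coefficient ᾱ = A/S = 0.0598.
−S·ln(1−ᾱ) = −1390.0 × ln(1 − 0.0598) = 85.711.
V = 29 × 19 × 3 = 1653 m³.
RT60 = 0.161 × 1653 / 85.711 = 3.11 s.

3.11 sec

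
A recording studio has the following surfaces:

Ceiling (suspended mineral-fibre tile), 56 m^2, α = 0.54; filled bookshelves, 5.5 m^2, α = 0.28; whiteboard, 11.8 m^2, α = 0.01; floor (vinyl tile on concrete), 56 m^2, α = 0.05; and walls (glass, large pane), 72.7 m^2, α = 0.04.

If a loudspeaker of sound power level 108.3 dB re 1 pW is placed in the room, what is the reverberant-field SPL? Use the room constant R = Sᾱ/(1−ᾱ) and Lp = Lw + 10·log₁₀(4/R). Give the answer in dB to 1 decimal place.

97.7 dB

Σ(Sᵢαᵢ) = 56×0.54 + 5.5×0.28 + 11.8×0.01 + 56×0.05 + 72.7×0.04 = 37.606; total area S = 202.0 m^2.
ᾱ = 0.1862, so room constant R = A/(1−ᾱ) = 46.210 m^2.
Lp = 108.3 + 10·log₁₀(4/46.210) = 108.3 + (-10.63) = 97.7 dB.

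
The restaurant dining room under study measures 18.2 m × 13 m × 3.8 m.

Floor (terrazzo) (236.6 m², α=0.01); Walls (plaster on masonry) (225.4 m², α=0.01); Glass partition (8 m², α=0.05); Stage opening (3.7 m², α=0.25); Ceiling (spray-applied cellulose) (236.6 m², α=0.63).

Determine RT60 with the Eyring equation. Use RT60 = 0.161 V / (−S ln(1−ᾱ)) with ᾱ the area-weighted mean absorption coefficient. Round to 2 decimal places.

0.83 sec

Total surface area S = 236.6 + 225.4 + 8 + 3.7 + 236.6 = 710.3 m².
Absorption A = 236.6·0.01 + 225.4·0.01 + 8·0.05 + 3.7·0.25 + 236.6·0.63 = 155.003 sabins.
ᾱ = 155.003 / 710.3 = 0.2182.
−S·ln(1−ᾱ) = −710.3 × ln(1 − 0.2182) = 174.845.
V = 18.2 × 13 × 3.8 = 899.08 m³.
T = 0.161·V/[−S·ln(1−ᾱ)] = 0.161·899.08/174.845 = 0.83 s.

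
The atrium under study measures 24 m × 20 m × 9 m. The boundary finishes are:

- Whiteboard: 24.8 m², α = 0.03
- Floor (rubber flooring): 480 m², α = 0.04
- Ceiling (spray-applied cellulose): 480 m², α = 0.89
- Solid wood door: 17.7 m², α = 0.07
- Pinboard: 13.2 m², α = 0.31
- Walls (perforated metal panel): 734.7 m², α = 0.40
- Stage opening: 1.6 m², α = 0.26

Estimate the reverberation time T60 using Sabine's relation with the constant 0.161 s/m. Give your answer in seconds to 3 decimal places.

Equivalent absorption area: A = 24.8*0.03 + 480*0.04 + 480*0.89 + 17.7*0.07 + 13.2*0.31 + 734.7*0.40 + 1.6*0.26 = 746.771 m².
Room volume: 4320 m³.
RT60 = 0.161 · V / A = 0.161 × 4320 / 746.771 = 0.931 s.

0.931 s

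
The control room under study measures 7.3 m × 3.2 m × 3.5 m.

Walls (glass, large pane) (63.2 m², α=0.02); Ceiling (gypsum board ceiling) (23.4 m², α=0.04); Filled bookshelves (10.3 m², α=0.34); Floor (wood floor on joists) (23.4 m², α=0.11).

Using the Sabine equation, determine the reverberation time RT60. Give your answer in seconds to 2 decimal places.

Equivalent absorption area: A = 63.2·0.02 + 23.4·0.04 + 10.3·0.34 + 23.4·0.11 = 8.276 m².
Volume V = 7.3 × 3.2 × 3.5 = 81.76 m³.
T = 0.161 V/A = 0.161·81.76/8.276 = 1.59 s.

1.59 seconds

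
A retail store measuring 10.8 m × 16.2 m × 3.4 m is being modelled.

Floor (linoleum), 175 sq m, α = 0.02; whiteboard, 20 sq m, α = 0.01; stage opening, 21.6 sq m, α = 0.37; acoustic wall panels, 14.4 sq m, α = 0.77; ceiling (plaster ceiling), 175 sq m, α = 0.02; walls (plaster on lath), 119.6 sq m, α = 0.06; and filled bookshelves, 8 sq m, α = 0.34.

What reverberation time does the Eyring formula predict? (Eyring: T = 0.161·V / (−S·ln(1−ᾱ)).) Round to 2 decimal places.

S = Σ Sᵢ = 533.6 sq m.
Absorption A = 175·0.02 + 20·0.01 + 21.6·0.37 + 14.4·0.77 + 175·0.02 + 119.6·0.06 + 8·0.34 = 36.176 sabins.
ᾱ = 36.176 / 533.6 = 0.0678.
−S·ln(1−ᾱ) = −533.6 × ln(1 − 0.0678) = 37.463.
V = 10.8 × 16.2 × 3.4 = 594.864 m³.
T = 0.161·V/[−S·ln(1−ᾱ)] = 0.161·594.864/37.463 = 2.56 s.

2.56 sec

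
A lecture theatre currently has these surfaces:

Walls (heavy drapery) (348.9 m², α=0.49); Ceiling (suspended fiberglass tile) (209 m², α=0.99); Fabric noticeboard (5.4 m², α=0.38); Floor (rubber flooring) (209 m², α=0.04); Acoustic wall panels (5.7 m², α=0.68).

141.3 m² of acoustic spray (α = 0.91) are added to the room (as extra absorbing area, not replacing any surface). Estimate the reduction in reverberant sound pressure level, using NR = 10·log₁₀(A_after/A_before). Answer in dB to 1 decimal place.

1.2 dB

Summing Sᵢαᵢ: 170.961 + 206.910 + 2.052 + 8.360 + 3.876 → A_before = 392.159 sabins.
Added absorption = 141.3 × 0.91 = 128.583 sabins.
New total A_after = 520.742 sabins.
Reduction = 10 log₁₀(A_after/A_before) = 10 log₁₀(1.3279) = 1.2 dB.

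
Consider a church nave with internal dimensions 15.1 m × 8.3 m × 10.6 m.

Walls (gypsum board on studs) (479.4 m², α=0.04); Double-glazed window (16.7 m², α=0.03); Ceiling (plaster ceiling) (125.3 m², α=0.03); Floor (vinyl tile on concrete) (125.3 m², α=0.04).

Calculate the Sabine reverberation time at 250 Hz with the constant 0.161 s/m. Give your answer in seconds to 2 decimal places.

A = Σ Sᵢαᵢ = 479.4×0.04 + 16.7×0.03 + 125.3×0.03 + 125.3×0.04 = 28.448 sabins.
V = 15.1·8.3·10.6 = 1328.498 m³.
T = 0.161 V/A = 0.161·1328.498/28.448 = 7.52 s.

7.52 seconds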